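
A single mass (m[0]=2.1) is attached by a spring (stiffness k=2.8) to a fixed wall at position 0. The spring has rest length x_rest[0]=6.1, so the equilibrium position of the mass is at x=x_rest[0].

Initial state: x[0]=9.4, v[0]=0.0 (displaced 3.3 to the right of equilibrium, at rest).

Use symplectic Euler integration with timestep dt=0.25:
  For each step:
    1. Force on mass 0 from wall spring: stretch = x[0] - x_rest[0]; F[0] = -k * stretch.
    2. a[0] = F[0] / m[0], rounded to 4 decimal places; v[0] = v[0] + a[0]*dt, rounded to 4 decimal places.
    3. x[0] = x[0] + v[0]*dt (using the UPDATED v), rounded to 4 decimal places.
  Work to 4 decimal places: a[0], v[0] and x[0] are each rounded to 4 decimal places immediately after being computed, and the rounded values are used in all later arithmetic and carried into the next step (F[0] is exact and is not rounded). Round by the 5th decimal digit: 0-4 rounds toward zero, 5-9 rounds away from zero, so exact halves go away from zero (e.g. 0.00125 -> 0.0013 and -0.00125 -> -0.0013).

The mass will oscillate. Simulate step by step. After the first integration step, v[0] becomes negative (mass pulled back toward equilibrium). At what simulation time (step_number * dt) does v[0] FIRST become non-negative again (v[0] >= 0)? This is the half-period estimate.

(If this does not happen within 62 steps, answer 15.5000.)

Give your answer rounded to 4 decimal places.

Answer: 2.7500

Derivation:
Step 0: x=[9.4000] v=[0.0000]
Step 1: x=[9.1250] v=[-1.1000]
Step 2: x=[8.5979] v=[-2.1083]
Step 3: x=[7.8627] v=[-2.9409]
Step 4: x=[6.9806] v=[-3.5285]
Step 5: x=[6.0251] v=[-3.8220]
Step 6: x=[5.0759] v=[-3.7970]
Step 7: x=[4.2120] v=[-3.4556]
Step 8: x=[3.5054] v=[-2.8263]
Step 9: x=[3.0151] v=[-1.9614]
Step 10: x=[2.7818] v=[-0.9331]
Step 11: x=[2.8251] v=[0.1730]
First v>=0 after going negative at step 11, time=2.7500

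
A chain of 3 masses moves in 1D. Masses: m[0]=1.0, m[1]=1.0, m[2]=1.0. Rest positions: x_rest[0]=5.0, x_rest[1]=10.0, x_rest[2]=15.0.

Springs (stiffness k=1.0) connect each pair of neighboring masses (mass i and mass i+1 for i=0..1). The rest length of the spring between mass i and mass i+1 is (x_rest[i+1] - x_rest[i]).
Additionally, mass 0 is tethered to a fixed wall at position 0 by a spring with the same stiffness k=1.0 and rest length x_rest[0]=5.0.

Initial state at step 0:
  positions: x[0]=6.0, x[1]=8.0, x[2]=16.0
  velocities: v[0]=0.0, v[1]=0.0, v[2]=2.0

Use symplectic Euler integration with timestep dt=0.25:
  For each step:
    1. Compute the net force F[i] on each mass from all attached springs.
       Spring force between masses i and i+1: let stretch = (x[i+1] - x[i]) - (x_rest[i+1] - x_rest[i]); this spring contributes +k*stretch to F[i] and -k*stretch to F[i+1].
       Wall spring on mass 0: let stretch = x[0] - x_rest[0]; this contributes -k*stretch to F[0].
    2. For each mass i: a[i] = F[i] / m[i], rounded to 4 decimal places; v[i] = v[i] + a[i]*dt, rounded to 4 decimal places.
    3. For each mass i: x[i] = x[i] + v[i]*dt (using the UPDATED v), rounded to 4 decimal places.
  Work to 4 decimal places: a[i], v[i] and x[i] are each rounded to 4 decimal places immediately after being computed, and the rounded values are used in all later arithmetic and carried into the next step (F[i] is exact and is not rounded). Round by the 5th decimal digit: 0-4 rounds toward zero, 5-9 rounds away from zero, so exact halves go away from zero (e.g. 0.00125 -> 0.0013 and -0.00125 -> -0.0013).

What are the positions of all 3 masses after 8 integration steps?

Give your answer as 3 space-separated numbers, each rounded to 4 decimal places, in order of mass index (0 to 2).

Answer: 4.5444 12.9367 16.2535

Derivation:
Step 0: x=[6.0000 8.0000 16.0000] v=[0.0000 0.0000 2.0000]
Step 1: x=[5.7500 8.3750 16.3125] v=[-1.0000 1.5000 1.2500]
Step 2: x=[5.3047 9.0820 16.4414] v=[-1.7813 2.8281 0.5156]
Step 3: x=[4.7639 10.0129 16.4228] v=[-2.1632 3.7236 -0.0743]
Step 4: x=[4.2534 11.0164 16.3161] v=[-2.0419 4.0138 -0.4268]
Step 5: x=[3.8998 11.9284 16.1907] v=[-1.4145 3.6480 -0.5017]
Step 6: x=[3.8042 12.6050 16.1114] v=[-0.3823 2.7064 -0.3173]
Step 7: x=[4.0209 12.9507 16.1254] v=[0.8669 1.3828 0.0561]
Step 8: x=[4.5444 12.9367 16.2535] v=[2.0941 -0.0560 0.5124]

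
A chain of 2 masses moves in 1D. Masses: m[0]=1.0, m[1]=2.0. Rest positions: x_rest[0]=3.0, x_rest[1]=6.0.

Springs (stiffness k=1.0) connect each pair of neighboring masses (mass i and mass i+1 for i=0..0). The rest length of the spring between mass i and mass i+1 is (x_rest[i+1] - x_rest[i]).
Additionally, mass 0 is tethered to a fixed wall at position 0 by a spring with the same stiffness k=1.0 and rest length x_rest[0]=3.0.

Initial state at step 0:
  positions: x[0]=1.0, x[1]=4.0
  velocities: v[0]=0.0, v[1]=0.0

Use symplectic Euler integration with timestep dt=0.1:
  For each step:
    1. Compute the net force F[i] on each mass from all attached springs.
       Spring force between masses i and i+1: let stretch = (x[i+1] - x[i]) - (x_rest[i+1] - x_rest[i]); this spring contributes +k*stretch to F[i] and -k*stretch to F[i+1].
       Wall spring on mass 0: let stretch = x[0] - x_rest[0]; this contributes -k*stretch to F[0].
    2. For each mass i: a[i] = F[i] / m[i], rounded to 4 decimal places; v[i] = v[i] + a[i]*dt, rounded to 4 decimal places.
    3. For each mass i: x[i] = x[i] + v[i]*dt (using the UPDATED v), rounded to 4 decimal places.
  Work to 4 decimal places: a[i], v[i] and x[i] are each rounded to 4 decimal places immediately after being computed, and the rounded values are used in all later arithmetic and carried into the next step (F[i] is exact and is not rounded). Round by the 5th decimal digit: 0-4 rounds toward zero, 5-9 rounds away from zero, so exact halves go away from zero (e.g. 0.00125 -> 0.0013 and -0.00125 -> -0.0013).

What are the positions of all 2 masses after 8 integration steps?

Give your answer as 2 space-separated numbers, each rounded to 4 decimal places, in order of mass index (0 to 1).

Answer: 1.6401 4.0200

Derivation:
Step 0: x=[1.0000 4.0000] v=[0.0000 0.0000]
Step 1: x=[1.0200 4.0000] v=[0.2000 0.0000]
Step 2: x=[1.0596 4.0001] v=[0.3960 0.0010]
Step 3: x=[1.1180 4.0005] v=[0.5841 0.0040]
Step 4: x=[1.1941 4.0015] v=[0.7606 0.0099]
Step 5: x=[1.2863 4.0035] v=[0.9219 0.0195]
Step 6: x=[1.3928 4.0069] v=[1.0650 0.0336]
Step 7: x=[1.5115 4.0122] v=[1.1871 0.0529]
Step 8: x=[1.6401 4.0200] v=[1.2860 0.0779]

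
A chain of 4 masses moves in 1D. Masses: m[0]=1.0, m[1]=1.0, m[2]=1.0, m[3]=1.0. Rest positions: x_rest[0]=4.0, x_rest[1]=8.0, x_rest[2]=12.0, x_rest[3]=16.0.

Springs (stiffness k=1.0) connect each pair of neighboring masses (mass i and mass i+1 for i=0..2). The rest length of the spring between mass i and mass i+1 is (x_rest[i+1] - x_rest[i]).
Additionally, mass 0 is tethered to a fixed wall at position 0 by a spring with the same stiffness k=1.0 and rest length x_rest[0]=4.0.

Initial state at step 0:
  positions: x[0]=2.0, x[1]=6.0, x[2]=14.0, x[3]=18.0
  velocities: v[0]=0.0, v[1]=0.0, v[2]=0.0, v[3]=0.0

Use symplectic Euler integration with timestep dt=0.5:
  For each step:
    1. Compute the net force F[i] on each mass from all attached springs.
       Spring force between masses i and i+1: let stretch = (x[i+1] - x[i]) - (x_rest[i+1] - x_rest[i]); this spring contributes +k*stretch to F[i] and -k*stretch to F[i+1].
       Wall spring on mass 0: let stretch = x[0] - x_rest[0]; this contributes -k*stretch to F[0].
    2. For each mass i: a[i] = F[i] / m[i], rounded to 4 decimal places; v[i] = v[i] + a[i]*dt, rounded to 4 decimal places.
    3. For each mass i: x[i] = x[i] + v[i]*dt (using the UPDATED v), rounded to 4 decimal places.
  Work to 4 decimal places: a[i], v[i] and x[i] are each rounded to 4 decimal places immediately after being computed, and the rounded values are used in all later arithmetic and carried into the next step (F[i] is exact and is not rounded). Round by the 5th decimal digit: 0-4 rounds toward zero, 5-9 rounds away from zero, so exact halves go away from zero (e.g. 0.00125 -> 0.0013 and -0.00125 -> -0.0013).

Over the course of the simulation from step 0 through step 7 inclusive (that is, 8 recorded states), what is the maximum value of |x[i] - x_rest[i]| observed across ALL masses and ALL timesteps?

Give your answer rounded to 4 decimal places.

Step 0: x=[2.0000 6.0000 14.0000 18.0000] v=[0.0000 0.0000 0.0000 0.0000]
Step 1: x=[2.5000 7.0000 13.0000 18.0000] v=[1.0000 2.0000 -2.0000 0.0000]
Step 2: x=[3.5000 8.3750 11.7500 17.7500] v=[2.0000 2.7500 -2.5000 -0.5000]
Step 3: x=[4.8438 9.3750 11.1563 17.0000] v=[2.6875 2.0000 -1.1875 -1.5000]
Step 4: x=[6.1094 9.6876 11.5782 15.7891] v=[2.5312 0.6251 0.8437 -2.4219]
Step 5: x=[6.7422 9.5783 12.5802 14.5254] v=[1.2656 -0.2187 2.0039 -2.5274]
Step 6: x=[6.3985 9.5104 13.3180 13.7754] v=[-0.6875 -0.1358 1.4756 -1.5000]
Step 7: x=[5.2331 9.6165 13.2183 13.9111] v=[-2.3308 0.2121 -0.1995 0.2713]
Max displacement = 2.7422

Answer: 2.7422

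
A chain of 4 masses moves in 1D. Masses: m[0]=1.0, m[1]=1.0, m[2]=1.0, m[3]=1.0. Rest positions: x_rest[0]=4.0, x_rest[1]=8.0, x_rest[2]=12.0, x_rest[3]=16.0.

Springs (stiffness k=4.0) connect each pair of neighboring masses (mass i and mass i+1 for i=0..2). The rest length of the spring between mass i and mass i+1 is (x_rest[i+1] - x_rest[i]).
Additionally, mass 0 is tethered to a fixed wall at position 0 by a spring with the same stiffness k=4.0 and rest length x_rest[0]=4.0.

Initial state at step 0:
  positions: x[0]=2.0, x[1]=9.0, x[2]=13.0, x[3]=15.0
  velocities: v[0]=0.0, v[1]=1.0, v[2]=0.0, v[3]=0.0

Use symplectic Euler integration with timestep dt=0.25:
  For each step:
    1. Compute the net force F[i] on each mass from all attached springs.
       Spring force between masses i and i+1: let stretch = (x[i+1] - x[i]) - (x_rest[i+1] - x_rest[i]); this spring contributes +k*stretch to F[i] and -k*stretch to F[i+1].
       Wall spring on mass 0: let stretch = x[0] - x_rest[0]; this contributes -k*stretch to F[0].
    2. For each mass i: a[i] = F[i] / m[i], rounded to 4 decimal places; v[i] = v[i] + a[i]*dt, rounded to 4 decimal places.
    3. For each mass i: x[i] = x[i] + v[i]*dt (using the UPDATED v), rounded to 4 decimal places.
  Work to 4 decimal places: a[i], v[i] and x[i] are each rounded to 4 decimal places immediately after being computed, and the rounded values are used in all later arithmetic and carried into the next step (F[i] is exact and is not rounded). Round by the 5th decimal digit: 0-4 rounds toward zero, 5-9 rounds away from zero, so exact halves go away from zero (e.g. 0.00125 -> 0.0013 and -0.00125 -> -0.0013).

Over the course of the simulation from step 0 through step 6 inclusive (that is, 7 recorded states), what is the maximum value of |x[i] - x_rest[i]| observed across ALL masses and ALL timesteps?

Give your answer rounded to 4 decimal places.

Step 0: x=[2.0000 9.0000 13.0000 15.0000] v=[0.0000 1.0000 0.0000 0.0000]
Step 1: x=[3.2500 8.5000 12.5000 15.5000] v=[5.0000 -2.0000 -2.0000 2.0000]
Step 2: x=[5.0000 7.6875 11.7500 16.2500] v=[7.0000 -3.2500 -3.0000 3.0000]
Step 3: x=[6.1719 7.2188 11.1094 16.8750] v=[4.6875 -1.8750 -2.5625 2.5000]
Step 4: x=[6.0625 7.4610 10.9375 17.0586] v=[-0.4375 0.9687 -0.6875 0.7344]
Step 5: x=[4.7871 8.2227 11.4268 16.7119] v=[-5.1015 3.0467 1.9571 -1.3867]
Step 6: x=[3.1739 8.9265 12.4363 16.0440] v=[-6.4530 2.8152 4.0381 -2.6718]
Max displacement = 2.1719

Answer: 2.1719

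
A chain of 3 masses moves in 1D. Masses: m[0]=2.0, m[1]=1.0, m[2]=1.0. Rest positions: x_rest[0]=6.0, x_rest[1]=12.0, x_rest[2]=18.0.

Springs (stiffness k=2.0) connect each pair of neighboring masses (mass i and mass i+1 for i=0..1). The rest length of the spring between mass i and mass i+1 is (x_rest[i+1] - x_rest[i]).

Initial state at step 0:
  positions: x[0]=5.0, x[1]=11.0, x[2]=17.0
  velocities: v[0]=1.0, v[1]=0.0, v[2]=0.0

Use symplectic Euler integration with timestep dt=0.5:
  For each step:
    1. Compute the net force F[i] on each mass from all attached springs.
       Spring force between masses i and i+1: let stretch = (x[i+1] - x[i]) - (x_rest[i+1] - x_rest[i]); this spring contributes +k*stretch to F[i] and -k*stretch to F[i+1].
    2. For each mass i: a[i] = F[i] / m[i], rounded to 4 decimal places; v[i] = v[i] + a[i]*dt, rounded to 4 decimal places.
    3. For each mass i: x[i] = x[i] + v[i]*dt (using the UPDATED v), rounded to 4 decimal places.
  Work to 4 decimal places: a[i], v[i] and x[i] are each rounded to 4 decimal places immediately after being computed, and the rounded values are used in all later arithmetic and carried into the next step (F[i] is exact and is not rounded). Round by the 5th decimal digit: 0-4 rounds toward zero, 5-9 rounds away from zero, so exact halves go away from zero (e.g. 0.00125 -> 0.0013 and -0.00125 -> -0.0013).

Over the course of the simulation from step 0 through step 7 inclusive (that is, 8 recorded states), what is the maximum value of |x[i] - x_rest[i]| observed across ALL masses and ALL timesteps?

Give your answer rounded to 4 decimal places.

Step 0: x=[5.0000 11.0000 17.0000] v=[1.0000 0.0000 0.0000]
Step 1: x=[5.5000 11.0000 17.0000] v=[1.0000 0.0000 0.0000]
Step 2: x=[5.8750 11.2500 17.0000] v=[0.7500 0.5000 0.0000]
Step 3: x=[6.0938 11.6875 17.1250] v=[0.4375 0.8750 0.2500]
Step 4: x=[6.2110 12.0469 17.5313] v=[0.2344 0.7188 0.8125]
Step 5: x=[6.2872 12.2306 18.1954] v=[0.1524 0.3673 1.3281]
Step 6: x=[6.3493 12.4250 18.8771] v=[0.1241 0.3887 1.3633]
Step 7: x=[6.4303 12.8076 19.3327] v=[0.1620 0.7651 0.9112]
Max displacement = 1.3327

Answer: 1.3327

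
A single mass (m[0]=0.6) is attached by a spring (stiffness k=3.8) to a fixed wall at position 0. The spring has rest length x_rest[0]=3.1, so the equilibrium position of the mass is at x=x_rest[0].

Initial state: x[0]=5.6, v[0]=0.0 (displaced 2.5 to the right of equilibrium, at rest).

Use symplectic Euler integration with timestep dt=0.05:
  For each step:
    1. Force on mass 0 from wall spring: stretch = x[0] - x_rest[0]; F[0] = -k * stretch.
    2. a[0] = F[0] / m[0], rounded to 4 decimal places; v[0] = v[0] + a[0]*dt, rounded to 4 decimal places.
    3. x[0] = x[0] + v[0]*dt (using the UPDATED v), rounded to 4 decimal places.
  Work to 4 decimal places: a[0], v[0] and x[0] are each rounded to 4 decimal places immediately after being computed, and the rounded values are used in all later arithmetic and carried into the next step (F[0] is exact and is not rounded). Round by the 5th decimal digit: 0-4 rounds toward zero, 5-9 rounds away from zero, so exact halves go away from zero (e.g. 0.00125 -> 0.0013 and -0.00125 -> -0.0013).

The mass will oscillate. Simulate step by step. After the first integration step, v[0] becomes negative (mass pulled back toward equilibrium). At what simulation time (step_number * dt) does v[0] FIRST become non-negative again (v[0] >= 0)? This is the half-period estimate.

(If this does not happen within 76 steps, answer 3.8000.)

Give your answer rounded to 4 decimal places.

Step 0: x=[5.6000] v=[0.0000]
Step 1: x=[5.5604] v=[-0.7917]
Step 2: x=[5.4819] v=[-1.5708]
Step 3: x=[5.3656] v=[-2.3251]
Step 4: x=[5.2135] v=[-3.0425]
Step 5: x=[5.0279] v=[-3.7118]
Step 6: x=[4.8118] v=[-4.3223]
Step 7: x=[4.5686] v=[-4.8644]
Step 8: x=[4.3021] v=[-5.3295]
Step 9: x=[4.0166] v=[-5.7102]
Step 10: x=[3.7166] v=[-6.0005]
Step 11: x=[3.4068] v=[-6.1958]
Step 12: x=[3.0922] v=[-6.2930]
Step 13: x=[2.7777] v=[-6.2905]
Step 14: x=[2.4683] v=[-6.1884]
Step 15: x=[2.1689] v=[-5.9884]
Step 16: x=[1.8842] v=[-5.6936]
Step 17: x=[1.6188] v=[-5.3086]
Step 18: x=[1.3768] v=[-4.8396]
Step 19: x=[1.1621] v=[-4.2939]
Step 20: x=[0.9781] v=[-3.6802]
Step 21: x=[0.8277] v=[-3.0083]
Step 22: x=[0.7133] v=[-2.2887]
Step 23: x=[0.6367] v=[-1.5329]
Step 24: x=[0.5991] v=[-0.7529]
Step 25: x=[0.6011] v=[0.0391]
First v>=0 after going negative at step 25, time=1.2500

Answer: 1.2500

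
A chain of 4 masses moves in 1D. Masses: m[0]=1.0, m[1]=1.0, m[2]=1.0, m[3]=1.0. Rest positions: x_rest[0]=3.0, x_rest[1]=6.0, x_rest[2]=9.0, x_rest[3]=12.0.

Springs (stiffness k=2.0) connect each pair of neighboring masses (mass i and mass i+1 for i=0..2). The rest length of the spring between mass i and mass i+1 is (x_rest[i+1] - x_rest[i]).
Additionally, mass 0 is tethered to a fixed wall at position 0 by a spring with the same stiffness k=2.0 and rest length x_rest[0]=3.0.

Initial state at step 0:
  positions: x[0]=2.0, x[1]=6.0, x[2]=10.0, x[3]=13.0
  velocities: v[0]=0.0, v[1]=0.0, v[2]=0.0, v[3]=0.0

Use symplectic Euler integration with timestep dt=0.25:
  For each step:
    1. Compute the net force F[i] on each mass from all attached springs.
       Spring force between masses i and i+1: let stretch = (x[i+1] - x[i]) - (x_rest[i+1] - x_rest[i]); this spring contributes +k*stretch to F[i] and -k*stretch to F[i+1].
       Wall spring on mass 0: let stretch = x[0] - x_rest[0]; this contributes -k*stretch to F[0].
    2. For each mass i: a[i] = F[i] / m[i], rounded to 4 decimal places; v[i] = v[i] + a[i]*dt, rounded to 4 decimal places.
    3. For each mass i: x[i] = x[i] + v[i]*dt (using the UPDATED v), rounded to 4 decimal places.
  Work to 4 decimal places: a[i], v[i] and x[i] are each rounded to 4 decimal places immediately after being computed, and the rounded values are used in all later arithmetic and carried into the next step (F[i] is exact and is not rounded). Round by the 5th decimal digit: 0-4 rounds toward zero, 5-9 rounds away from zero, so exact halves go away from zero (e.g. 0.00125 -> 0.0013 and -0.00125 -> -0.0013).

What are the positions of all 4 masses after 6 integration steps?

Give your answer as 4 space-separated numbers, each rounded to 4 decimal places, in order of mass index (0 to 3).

Step 0: x=[2.0000 6.0000 10.0000 13.0000] v=[0.0000 0.0000 0.0000 0.0000]
Step 1: x=[2.2500 6.0000 9.8750 13.0000] v=[1.0000 0.0000 -0.5000 0.0000]
Step 2: x=[2.6875 6.0156 9.6563 12.9844] v=[1.7500 0.0625 -0.8750 -0.0625]
Step 3: x=[3.2051 6.0703 9.3985 12.9278] v=[2.0703 0.2188 -1.0313 -0.2266]
Step 4: x=[3.6802 6.1829 9.1658 12.8050] v=[1.9004 0.4503 -0.9308 -0.4913]
Step 5: x=[4.0081 6.3555 9.0151 12.6023] v=[1.3117 0.6904 -0.6027 -0.8109]
Step 6: x=[4.1285 6.5671 8.9804 12.3262] v=[0.4814 0.8465 -0.1389 -1.1045]

Answer: 4.1285 6.5671 8.9804 12.3262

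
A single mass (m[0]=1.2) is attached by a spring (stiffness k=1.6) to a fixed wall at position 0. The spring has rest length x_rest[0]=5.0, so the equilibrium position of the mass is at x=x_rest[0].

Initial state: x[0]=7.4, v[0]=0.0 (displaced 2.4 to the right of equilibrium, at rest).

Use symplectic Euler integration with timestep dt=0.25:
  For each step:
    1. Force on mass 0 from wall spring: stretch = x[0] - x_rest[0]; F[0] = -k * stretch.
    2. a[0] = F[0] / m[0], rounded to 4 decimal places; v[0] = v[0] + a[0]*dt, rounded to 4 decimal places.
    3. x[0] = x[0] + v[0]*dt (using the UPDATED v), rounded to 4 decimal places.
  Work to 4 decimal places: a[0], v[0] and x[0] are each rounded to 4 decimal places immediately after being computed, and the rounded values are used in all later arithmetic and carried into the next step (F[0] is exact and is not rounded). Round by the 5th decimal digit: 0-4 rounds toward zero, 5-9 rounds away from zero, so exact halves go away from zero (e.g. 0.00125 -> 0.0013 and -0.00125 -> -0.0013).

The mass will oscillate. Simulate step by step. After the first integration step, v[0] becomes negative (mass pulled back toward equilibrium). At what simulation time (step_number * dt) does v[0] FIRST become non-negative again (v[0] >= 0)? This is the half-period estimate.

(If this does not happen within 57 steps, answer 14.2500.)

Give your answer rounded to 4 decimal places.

Step 0: x=[7.4000] v=[0.0000]
Step 1: x=[7.2000] v=[-0.8000]
Step 2: x=[6.8167] v=[-1.5333]
Step 3: x=[6.2820] v=[-2.1389]
Step 4: x=[5.6405] v=[-2.5662]
Step 5: x=[4.9456] v=[-2.7797]
Step 6: x=[4.2552] v=[-2.7616]
Step 7: x=[3.6269] v=[-2.5133]
Step 8: x=[3.1130] v=[-2.0556]
Step 9: x=[2.7564] v=[-1.4266]
Step 10: x=[2.5867] v=[-0.6787]
Step 11: x=[2.6181] v=[0.1257]
First v>=0 after going negative at step 11, time=2.7500

Answer: 2.7500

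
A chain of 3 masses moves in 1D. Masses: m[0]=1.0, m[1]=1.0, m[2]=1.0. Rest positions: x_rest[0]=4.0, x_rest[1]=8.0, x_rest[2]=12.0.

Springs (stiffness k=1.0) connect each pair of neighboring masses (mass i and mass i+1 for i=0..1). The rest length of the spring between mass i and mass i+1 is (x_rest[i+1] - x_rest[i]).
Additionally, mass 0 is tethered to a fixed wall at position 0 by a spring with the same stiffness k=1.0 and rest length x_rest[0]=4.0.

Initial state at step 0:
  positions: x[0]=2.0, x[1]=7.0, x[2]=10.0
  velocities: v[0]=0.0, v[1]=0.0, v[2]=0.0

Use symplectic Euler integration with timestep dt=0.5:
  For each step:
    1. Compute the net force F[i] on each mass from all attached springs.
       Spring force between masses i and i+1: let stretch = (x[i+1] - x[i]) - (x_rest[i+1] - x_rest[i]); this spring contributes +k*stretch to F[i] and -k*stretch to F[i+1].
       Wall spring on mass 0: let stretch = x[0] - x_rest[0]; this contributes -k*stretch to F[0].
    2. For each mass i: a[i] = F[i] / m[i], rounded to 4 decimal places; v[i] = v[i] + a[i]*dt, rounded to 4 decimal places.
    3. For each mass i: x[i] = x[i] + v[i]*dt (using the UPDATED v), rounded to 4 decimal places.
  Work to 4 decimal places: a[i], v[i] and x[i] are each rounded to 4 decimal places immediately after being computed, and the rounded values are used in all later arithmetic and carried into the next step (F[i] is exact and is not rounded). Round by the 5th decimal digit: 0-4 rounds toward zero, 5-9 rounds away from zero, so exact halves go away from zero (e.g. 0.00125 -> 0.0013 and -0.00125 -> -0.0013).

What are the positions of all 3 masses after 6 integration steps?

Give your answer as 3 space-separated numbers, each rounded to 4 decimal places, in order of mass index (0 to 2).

Answer: 3.4461 8.8127 11.1453

Derivation:
Step 0: x=[2.0000 7.0000 10.0000] v=[0.0000 0.0000 0.0000]
Step 1: x=[2.7500 6.5000 10.2500] v=[1.5000 -1.0000 0.5000]
Step 2: x=[3.7500 6.0000 10.5625] v=[2.0000 -1.0000 0.6250]
Step 3: x=[4.3750 6.0782 10.7344] v=[1.2500 0.1563 0.3438]
Step 4: x=[4.3321 6.8946 10.7423] v=[-0.0859 1.6328 0.0157]
Step 5: x=[3.8468 8.0323 10.7883] v=[-0.9707 2.2754 0.0919]
Step 6: x=[3.4461 8.8127 11.1453] v=[-0.8014 1.5607 0.7139]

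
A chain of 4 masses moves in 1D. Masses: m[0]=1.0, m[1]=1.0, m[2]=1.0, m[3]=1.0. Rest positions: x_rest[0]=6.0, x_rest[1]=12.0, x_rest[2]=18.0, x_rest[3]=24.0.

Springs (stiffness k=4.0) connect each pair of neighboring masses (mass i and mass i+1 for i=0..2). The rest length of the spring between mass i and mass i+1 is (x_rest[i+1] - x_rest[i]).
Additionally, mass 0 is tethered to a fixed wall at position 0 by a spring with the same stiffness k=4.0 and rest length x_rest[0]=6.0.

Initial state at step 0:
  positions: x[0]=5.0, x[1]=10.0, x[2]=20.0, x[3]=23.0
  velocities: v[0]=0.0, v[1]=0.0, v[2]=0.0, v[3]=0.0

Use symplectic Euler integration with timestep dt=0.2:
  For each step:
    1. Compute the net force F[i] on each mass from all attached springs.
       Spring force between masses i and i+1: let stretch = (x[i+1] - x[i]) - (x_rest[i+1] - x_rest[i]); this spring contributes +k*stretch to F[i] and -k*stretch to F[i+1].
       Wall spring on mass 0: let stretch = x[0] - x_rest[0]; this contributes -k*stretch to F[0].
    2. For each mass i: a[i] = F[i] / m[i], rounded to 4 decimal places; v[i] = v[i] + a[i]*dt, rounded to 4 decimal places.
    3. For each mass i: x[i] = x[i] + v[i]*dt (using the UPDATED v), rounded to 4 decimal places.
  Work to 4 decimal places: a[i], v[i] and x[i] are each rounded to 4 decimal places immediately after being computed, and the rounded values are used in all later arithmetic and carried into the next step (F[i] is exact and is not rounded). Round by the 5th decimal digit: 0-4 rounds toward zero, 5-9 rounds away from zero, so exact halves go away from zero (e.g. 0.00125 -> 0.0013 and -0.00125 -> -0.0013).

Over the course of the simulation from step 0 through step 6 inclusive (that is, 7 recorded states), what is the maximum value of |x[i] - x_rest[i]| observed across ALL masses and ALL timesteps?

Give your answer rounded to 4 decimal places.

Answer: 2.6337

Derivation:
Step 0: x=[5.0000 10.0000 20.0000 23.0000] v=[0.0000 0.0000 0.0000 0.0000]
Step 1: x=[5.0000 10.8000 18.8800 23.4800] v=[0.0000 4.0000 -5.6000 2.4000]
Step 2: x=[5.1280 11.9648 17.2032 24.1840] v=[0.6400 5.8240 -8.3840 3.5200]
Step 3: x=[5.5294 12.8739 15.8052 24.7311] v=[2.0070 4.5453 -6.9901 2.7354]
Step 4: x=[6.2212 13.0768 15.3663 24.8100] v=[3.4591 1.0147 -2.1944 0.3947]
Step 5: x=[7.0145 12.5492 16.0721 24.3379] v=[3.9666 -2.6382 3.5290 -2.3603]
Step 6: x=[7.5711 11.6997 17.5368 23.5033] v=[2.7828 -4.2476 7.3233 -4.1729]
Max displacement = 2.6337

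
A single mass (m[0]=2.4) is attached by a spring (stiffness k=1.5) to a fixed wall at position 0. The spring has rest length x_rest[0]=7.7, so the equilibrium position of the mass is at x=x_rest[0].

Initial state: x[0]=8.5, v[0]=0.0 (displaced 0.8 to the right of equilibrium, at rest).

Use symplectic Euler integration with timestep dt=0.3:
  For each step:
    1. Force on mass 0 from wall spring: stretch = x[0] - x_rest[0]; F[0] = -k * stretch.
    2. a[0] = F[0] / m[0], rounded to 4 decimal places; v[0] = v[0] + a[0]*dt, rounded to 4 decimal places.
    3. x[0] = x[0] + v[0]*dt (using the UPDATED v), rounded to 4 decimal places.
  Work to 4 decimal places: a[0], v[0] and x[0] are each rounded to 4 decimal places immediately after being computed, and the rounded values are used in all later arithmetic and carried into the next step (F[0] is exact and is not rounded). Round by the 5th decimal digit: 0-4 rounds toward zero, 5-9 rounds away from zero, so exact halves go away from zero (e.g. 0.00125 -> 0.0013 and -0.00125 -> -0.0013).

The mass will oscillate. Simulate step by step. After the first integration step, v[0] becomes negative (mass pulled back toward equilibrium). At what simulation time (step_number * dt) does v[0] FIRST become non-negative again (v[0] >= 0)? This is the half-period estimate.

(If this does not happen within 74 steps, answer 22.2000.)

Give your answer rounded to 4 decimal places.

Step 0: x=[8.5000] v=[0.0000]
Step 1: x=[8.4550] v=[-0.1500]
Step 2: x=[8.3675] v=[-0.2916]
Step 3: x=[8.2425] v=[-0.4168]
Step 4: x=[8.0870] v=[-0.5185]
Step 5: x=[7.9097] v=[-0.5911]
Step 6: x=[7.7206] v=[-0.6304]
Step 7: x=[7.5303] v=[-0.6343]
Step 8: x=[7.3496] v=[-0.6025]
Step 9: x=[7.1886] v=[-0.5368]
Step 10: x=[7.0563] v=[-0.4409]
Step 11: x=[6.9602] v=[-0.3202]
Step 12: x=[6.9058] v=[-0.1815]
Step 13: x=[6.8960] v=[-0.0326]
Step 14: x=[6.9315] v=[0.1182]
First v>=0 after going negative at step 14, time=4.2000

Answer: 4.2000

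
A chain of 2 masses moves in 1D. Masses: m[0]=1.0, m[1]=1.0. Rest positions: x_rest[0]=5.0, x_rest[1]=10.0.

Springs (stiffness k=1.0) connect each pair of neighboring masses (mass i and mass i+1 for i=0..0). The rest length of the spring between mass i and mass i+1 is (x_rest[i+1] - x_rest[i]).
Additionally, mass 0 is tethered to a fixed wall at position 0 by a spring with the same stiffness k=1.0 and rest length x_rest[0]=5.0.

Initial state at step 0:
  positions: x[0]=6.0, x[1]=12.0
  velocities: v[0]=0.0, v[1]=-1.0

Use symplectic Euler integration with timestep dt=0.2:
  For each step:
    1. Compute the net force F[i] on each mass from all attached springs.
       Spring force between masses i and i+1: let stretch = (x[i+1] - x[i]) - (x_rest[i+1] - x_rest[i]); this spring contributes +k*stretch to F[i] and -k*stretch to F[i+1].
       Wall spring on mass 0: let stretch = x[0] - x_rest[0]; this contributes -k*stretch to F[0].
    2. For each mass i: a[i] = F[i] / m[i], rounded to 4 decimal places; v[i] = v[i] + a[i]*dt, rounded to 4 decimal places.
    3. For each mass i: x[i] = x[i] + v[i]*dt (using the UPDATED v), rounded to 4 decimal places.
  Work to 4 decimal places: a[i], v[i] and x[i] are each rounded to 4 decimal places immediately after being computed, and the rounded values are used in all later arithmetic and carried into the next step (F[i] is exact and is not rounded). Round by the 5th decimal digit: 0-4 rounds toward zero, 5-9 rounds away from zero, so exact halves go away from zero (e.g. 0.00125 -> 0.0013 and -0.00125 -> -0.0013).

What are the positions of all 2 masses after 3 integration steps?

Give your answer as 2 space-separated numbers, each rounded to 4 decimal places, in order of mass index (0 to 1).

Step 0: x=[6.0000 12.0000] v=[0.0000 -1.0000]
Step 1: x=[6.0000 11.7600] v=[0.0000 -1.2000]
Step 2: x=[5.9904 11.4896] v=[-0.0480 -1.3520]
Step 3: x=[5.9612 11.1992] v=[-0.1462 -1.4518]

Answer: 5.9612 11.1992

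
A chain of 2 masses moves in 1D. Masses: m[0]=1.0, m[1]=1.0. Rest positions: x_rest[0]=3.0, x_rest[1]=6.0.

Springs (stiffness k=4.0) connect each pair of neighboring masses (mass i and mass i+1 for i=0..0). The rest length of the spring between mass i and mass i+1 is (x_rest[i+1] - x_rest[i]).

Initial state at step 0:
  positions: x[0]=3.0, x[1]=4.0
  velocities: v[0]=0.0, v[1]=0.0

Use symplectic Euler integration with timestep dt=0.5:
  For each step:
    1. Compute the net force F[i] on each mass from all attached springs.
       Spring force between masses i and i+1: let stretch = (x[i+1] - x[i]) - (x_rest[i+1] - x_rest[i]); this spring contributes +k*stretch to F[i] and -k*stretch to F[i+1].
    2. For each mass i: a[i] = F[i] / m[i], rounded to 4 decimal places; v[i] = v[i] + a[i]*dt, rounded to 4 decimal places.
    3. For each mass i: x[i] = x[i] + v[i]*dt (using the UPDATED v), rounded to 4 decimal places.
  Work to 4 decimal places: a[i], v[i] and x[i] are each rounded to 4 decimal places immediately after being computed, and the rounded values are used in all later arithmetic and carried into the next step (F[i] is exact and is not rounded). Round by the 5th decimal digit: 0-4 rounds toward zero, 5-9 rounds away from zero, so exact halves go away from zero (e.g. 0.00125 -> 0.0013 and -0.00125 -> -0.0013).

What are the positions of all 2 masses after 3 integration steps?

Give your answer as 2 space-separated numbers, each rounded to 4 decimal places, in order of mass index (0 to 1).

Step 0: x=[3.0000 4.0000] v=[0.0000 0.0000]
Step 1: x=[1.0000 6.0000] v=[-4.0000 4.0000]
Step 2: x=[1.0000 6.0000] v=[0.0000 0.0000]
Step 3: x=[3.0000 4.0000] v=[4.0000 -4.0000]

Answer: 3.0000 4.0000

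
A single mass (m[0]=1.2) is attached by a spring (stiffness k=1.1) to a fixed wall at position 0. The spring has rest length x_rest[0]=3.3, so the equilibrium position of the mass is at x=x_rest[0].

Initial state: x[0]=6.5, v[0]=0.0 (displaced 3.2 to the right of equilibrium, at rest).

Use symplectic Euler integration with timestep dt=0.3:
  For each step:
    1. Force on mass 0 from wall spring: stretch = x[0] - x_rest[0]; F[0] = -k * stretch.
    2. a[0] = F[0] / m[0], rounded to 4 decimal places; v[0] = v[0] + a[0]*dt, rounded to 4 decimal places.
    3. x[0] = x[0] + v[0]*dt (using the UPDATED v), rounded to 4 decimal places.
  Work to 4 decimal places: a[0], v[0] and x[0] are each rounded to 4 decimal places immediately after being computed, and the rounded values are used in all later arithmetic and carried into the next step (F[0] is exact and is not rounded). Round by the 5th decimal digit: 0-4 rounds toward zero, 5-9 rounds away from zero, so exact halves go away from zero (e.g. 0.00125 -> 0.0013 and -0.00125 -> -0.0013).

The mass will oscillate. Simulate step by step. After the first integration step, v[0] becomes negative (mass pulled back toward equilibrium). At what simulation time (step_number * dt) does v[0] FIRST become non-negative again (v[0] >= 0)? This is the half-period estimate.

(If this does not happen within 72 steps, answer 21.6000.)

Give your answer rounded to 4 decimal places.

Answer: 3.3000

Derivation:
Step 0: x=[6.5000] v=[0.0000]
Step 1: x=[6.2360] v=[-0.8800]
Step 2: x=[5.7298] v=[-1.6874]
Step 3: x=[5.0231] v=[-2.3556]
Step 4: x=[4.1743] v=[-2.8295]
Step 5: x=[3.2533] v=[-3.0699]
Step 6: x=[2.3362] v=[-3.0571]
Step 7: x=[1.4986] v=[-2.7921]
Step 8: x=[0.8096] v=[-2.2967]
Step 9: x=[0.3261] v=[-1.6118]
Step 10: x=[0.0879] v=[-0.7940]
Step 11: x=[0.1147] v=[0.0893]
First v>=0 after going negative at step 11, time=3.3000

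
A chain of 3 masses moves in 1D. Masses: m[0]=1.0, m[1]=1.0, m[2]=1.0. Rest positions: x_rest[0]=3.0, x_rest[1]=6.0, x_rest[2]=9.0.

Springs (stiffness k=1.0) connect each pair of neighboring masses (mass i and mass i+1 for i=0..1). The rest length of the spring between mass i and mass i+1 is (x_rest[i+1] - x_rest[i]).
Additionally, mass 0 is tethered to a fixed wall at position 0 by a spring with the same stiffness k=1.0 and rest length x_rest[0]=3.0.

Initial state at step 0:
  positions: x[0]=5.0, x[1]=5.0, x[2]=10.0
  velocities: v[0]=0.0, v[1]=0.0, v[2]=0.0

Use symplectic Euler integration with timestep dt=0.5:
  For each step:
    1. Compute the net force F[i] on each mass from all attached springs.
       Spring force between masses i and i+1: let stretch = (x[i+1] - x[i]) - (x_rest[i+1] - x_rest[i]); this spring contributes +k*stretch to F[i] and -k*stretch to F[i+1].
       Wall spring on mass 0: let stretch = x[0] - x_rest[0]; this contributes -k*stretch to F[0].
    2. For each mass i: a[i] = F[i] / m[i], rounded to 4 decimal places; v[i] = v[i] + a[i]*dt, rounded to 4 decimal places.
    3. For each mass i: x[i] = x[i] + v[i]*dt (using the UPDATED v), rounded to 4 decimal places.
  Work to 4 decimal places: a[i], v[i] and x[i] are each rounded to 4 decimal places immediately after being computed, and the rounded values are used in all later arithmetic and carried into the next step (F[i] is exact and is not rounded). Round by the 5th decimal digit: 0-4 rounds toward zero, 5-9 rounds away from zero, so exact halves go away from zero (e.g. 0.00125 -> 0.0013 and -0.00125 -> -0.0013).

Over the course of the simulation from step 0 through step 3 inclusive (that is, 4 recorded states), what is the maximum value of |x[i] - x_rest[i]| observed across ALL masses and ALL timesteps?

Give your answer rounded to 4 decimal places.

Step 0: x=[5.0000 5.0000 10.0000] v=[0.0000 0.0000 0.0000]
Step 1: x=[3.7500 6.2500 9.5000] v=[-2.5000 2.5000 -1.0000]
Step 2: x=[2.1875 7.6875 8.9375] v=[-3.1250 2.8750 -1.1250]
Step 3: x=[1.4531 8.0625 8.8125] v=[-1.4688 0.7500 -0.2500]
Max displacement = 2.0625

Answer: 2.0625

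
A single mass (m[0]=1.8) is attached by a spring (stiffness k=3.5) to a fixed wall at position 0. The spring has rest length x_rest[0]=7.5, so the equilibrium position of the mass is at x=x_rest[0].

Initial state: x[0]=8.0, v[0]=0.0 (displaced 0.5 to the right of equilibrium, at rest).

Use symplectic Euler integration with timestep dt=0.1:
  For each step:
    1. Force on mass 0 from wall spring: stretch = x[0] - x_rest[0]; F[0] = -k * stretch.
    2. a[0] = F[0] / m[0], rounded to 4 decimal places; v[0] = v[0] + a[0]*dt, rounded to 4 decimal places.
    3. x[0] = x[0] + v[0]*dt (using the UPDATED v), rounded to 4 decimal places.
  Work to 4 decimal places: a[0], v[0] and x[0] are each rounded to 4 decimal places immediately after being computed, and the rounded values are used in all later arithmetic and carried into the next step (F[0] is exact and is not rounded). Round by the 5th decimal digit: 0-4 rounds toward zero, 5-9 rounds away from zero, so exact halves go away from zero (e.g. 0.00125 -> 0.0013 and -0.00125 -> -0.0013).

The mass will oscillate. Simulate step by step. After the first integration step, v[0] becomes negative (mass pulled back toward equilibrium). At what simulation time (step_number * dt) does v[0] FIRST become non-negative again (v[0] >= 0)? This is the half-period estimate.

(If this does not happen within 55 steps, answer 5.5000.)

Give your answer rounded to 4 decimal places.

Answer: 2.3000

Derivation:
Step 0: x=[8.0000] v=[0.0000]
Step 1: x=[7.9903] v=[-0.0972]
Step 2: x=[7.9711] v=[-0.1925]
Step 3: x=[7.9427] v=[-0.2841]
Step 4: x=[7.9057] v=[-0.3702]
Step 5: x=[7.8608] v=[-0.4491]
Step 6: x=[7.8089] v=[-0.5193]
Step 7: x=[7.7510] v=[-0.5794]
Step 8: x=[7.6882] v=[-0.6282]
Step 9: x=[7.6217] v=[-0.6648]
Step 10: x=[7.5529] v=[-0.6885]
Step 11: x=[7.4830] v=[-0.6988]
Step 12: x=[7.4135] v=[-0.6955]
Step 13: x=[7.3456] v=[-0.6787]
Step 14: x=[7.2807] v=[-0.6487]
Step 15: x=[7.2201] v=[-0.6061]
Step 16: x=[7.1649] v=[-0.5517]
Step 17: x=[7.1163] v=[-0.4865]
Step 18: x=[7.0751] v=[-0.4119]
Step 19: x=[7.0422] v=[-0.3293]
Step 20: x=[7.0182] v=[-0.2403]
Step 21: x=[7.0035] v=[-0.1466]
Step 22: x=[6.9985] v=[-0.0501]
Step 23: x=[7.0032] v=[0.0474]
First v>=0 after going negative at step 23, time=2.3000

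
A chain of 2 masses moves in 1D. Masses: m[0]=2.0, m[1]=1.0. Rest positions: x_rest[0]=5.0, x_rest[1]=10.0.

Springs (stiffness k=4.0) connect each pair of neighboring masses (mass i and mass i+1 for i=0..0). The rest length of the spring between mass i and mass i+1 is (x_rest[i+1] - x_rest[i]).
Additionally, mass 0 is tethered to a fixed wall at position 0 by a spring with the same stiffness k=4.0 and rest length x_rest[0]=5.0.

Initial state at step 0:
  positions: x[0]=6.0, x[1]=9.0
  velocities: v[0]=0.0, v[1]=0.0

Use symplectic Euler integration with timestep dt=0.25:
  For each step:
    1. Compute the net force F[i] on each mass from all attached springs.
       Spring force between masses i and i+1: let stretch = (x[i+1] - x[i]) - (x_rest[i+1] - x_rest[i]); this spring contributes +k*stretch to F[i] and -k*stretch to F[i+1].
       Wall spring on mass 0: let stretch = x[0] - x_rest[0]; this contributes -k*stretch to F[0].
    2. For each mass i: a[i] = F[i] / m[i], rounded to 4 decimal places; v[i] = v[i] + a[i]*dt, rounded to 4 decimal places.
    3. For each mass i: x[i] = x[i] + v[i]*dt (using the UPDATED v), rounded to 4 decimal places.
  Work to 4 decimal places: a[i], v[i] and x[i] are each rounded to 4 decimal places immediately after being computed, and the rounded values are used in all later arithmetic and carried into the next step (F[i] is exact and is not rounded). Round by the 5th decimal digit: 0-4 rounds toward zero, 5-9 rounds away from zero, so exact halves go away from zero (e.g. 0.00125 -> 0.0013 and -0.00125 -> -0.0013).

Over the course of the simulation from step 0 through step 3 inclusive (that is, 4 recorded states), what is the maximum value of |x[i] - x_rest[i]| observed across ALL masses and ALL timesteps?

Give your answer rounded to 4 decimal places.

Step 0: x=[6.0000 9.0000] v=[0.0000 0.0000]
Step 1: x=[5.6250 9.5000] v=[-1.5000 2.0000]
Step 2: x=[5.0313 10.2813] v=[-2.3750 3.1250]
Step 3: x=[4.4649 11.0001] v=[-2.2657 2.8750]
Max displacement = 1.0001

Answer: 1.0001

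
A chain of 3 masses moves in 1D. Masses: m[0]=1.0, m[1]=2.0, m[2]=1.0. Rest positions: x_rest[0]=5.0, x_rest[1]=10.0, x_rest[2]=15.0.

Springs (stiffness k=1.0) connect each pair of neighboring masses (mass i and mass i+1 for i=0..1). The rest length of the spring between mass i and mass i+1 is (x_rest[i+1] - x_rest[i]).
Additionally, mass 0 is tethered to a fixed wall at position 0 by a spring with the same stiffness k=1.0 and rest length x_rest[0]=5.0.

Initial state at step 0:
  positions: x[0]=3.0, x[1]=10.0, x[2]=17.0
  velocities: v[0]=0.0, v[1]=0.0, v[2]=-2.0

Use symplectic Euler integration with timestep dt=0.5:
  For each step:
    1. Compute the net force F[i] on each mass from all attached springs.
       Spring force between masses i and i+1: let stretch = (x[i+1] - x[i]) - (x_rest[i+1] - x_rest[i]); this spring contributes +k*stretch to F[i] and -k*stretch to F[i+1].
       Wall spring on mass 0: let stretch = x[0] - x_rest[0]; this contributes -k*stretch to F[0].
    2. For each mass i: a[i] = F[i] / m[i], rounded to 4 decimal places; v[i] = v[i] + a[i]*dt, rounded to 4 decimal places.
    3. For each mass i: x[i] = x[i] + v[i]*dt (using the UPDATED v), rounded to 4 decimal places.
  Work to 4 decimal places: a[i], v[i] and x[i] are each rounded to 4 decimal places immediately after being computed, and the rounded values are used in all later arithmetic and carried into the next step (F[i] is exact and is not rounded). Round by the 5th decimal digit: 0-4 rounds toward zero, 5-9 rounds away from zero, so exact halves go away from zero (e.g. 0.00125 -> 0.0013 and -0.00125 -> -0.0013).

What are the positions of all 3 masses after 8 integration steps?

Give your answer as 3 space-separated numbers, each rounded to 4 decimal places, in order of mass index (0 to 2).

Answer: 2.0101 7.9943 14.4848

Derivation:
Step 0: x=[3.0000 10.0000 17.0000] v=[0.0000 0.0000 -2.0000]
Step 1: x=[4.0000 10.0000 15.5000] v=[2.0000 0.0000 -3.0000]
Step 2: x=[5.5000 9.9375 13.8750] v=[3.0000 -0.1250 -3.2500]
Step 3: x=[6.7344 9.8125 12.5156] v=[2.4688 -0.2500 -2.7188]
Step 4: x=[7.0548 9.6406 11.7304] v=[0.6407 -0.3438 -1.5704]
Step 5: x=[6.2579 9.4067 11.6728] v=[-1.5938 -0.4678 -0.1153]
Step 6: x=[4.6837 9.0625 12.2987] v=[-3.1484 -0.6885 1.2517]
Step 7: x=[3.0333 8.5754 13.3655] v=[-3.3009 -0.9742 2.1336]
Step 8: x=[2.0101 7.9943 14.4848] v=[-2.0465 -1.1622 2.2386]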